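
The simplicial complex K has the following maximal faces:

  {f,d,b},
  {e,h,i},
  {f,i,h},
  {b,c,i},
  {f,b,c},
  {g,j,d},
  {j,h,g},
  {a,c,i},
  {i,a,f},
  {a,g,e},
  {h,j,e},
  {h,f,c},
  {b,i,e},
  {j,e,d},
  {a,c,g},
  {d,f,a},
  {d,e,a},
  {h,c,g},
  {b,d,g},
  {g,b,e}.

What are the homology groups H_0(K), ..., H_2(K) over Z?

Order the vertices as a < b < c < d < e < f < g < h < i < j. Listing each simplex with vertices in this order, K has dimension 2 with simplices:

  0-simplices (10): a, b, c, d, e, f, g, h, i, j
  1-simplices (30): ac, ad, ae, af, ag, ai, bc, bd, be, bf, bg, bi, cf, cg, ch, ci, de, df, dg, dj, eg, eh, ei, ej, fh, fi, gh, gj, hi, hj
  2-simplices (20): acg, aci, ade, adf, aeg, afi, bcf, bci, bdf, bdg, beg, bei, cfh, cgh, dej, dgj, ehi, ehj, fhi, ghj

Hence C_0 ≅ Z^10, C_1 ≅ Z^30, C_2 ≅ Z^20.

The boundary map ∂_1: C_1 → C_0 maps an edge to its endpoints' difference, ∂[p,q] = q − p. For instance
  ∂be = e − b.
This gives a 10×30 integer matrix of rank 9; reducing to Smith normal form yields diagonal entries (1,1,1,1,1,1,1,1,1).

∂_2: C_2 → C_1 sends each 2-simplex [p,q,r] to [q,r] − [p,r] + [p,q]. For instance
  ∂bei = ei − bi + be,
  ∂fhi = hi − fi + fh.
The resulting 30×20 matrix has rank 20, and its Smith normal form has invariant factors (1,1,1,1,1,1,1,1,1,1,1,1,1,1,1,1,1,1,1,2).

Reading off H_k = ker ∂_k / im ∂_{k+1}:

  H_0: rank C_0 − rank ∂_1 = 10 − 9 = 1, and the invariant factors of ∂_1 are all 1, so H_0 = Z.
  H_1: rank ker ∂_1 − rank ∂_2 = (30 − 9) − 20 = 1, and ∂_2 has invariant factor 2 > 1, so H_1 = Z ⊕ Z/2.
  H_2: rank ker ∂_2 − rank ∂_3 = (20 − 20) − 0 = 0, and there is no ∂_3, so H_2 = 0.

(K is a triangulation of the Klein bottle.)

H_0 ≅ Z,  H_1 ≅ Z ⊕ Z/2,  H_2 = 0.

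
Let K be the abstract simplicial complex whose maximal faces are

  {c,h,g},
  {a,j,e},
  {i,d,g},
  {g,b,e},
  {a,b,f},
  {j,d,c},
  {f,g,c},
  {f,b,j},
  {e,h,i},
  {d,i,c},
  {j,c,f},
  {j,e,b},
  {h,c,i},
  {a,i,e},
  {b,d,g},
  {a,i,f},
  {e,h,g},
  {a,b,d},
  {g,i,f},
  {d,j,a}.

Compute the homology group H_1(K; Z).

H_1 ≅ Z ⊕ Z/2.

We work with the vertex ordering a < b < c < d < e < f < g < h < i < j. The simplices of K, each written with vertices in increasing order, are:

  0-simplices (10): a, b, c, d, e, f, g, h, i, j
  1-simplices (30): ab, ad, ae, af, ai, aj, bd, be, bf, bg, bj, cd, cf, cg, ch, ci, cj, dg, di, dj, eg, eh, ei, ej, fg, fi, fj, gh, gi, hi
  2-simplices (20): abd, abf, adj, aei, aej, afi, bdg, beg, bej, bfj, cdi, cdj, cfg, cfj, cgh, chi, dgi, egh, ehi, fgi

Hence C_0 ≅ Z^10, C_1 ≅ Z^30, C_2 ≅ Z^20.

The boundary map ∂_1: C_1 → C_0 is given by ∂[p,q] = [q] − [p]. For instance
  ∂di = i − d.
The 10×30 boundary matrix has rank 9 and Smith normal form diag(1,1,1,1,1,1,1,1,1).

Boundary ∂_2: C_2 → C_1 acts by ∂[p,q,r] = [q,r] − [p,r] + [p,q]. For instance
  ∂cdi = di − ci + cd,
  ∂ehi = hi − ei + eh.
As a 30×20 matrix over Z this has rank 20, with invariant factors (1,1,1,1,1,1,1,1,1,1,1,1,1,1,1,1,1,1,1,2).

Computing H_k = (kernel of ∂_k) / (image of ∂_{k+1}):

  H_1: rank ker ∂_1 − rank ∂_2 = (30 − 9) − 20 = 1, and ∂_2 has invariant factor 2 > 1, so H_1 ≅ Z ⊕ Z/2.

(K is a triangulation of the Klein bottle.)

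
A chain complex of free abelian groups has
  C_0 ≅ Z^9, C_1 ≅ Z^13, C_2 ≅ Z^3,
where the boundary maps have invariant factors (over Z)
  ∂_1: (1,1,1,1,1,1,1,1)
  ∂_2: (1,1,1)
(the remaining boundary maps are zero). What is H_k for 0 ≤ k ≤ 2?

H_0 = Z,  H_1 = Z^2,  H_2 = 0.

H_0: b_0 = 9 − 0 − 8 = 1; torsion from ∂_1 factors > 1: none. So H_0 = Z.
H_1: b_1 = 13 − 8 − 3 = 2; torsion from ∂_2 factors > 1: none. So H_1 = Z^2.
H_2: b_2 = 3 − 3 − 0 = 0; torsion from ∂_3 factors > 1: none. So H_2 = 0.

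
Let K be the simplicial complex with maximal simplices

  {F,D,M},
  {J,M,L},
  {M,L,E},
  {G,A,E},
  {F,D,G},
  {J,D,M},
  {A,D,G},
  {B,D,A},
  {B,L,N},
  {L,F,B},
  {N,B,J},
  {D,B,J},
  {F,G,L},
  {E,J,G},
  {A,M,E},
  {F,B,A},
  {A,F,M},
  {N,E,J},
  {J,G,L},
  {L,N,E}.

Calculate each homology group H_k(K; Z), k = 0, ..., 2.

H_0 ≅ Z,  H_1 ≅ Z ⊕ Z/2,  H_2 = 0.

Fix the vertex order A < B < D < E < F < G < J < L < M < N and write every simplex with vertices in increasing order. Then dim K = 2 and the simplices of K are:

  0-simplices (10): A, B, D, E, F, G, J, L, M, N
  1-simplices (30): AB, AD, AE, AF, AG, AM, BD, BF, BJ, BL, BN, DF, DG, DJ, DM, EG, EJ, EL, EM, EN, FG, FL, FM, GJ, GL, JL, JM, JN, LM, LN
  2-simplices (20): ABD, ABF, ADG, AEG, AEM, AFM, BDJ, BFL, BJN, BLN, DFG, DFM, DJM, EGJ, EJN, ELM, ELN, FGL, GJL, JLM

Hence C_0 ≅ Z^10, C_1 ≅ Z^30, C_2 ≅ Z^20.

Boundary ∂_1: C_1 → C_0 is given by ∂[p,q] = [q] − [p].
The resulting 10×30 matrix has rank 9, and its Smith normal form has invariant factors (1,1,1,1,1,1,1,1,1).

∂_2: C_2 → C_1 sends each 2-simplex [p,q,r] to [q,r] − [p,r] + [p,q]. For instance
  ∂JLM = LM − JM + JL,
  ∂GJL = JL − GL + GJ.
This gives a 30×20 integer matrix of rank 20; reducing to Smith normal form yields diagonal entries (1,1,1,1,1,1,1,1,1,1,1,1,1,1,1,1,1,1,1,2).

Now H_k = ker ∂_k / im ∂_{k+1}, so:

  H_0: rank C_0 − rank ∂_1 = 10 − 9 = 1, and the invariant factors of ∂_1 are all 1, so H_0 = Z.
  H_1: rank ker ∂_1 − rank ∂_2 = (30 − 9) − 20 = 1, and ∂_2 has invariant factor 2 > 1, so H_1 = Z ⊕ Z/2.
  H_2: rank ker ∂_2 − rank ∂_3 = (20 − 20) − 0 = 0, and there is no ∂_3, so H_2 = 0.

As a check, the Euler characteristic is 10 − 30 + 20 = 0, which agrees with 1 − 1 + 0 = 0.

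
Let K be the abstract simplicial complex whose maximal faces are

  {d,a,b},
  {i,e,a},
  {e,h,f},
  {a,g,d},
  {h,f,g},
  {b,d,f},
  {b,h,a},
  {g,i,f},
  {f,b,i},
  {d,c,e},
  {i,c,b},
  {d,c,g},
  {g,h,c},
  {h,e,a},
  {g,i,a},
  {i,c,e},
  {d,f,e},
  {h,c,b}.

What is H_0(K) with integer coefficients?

K has 9 vertices, 27 edges, 18 triangles.
rank ∂_0 = 0, rank ∂_1 = 8 ⇒ b_0 = 9 − 0 − 8 = 1; all invariant factors of ∂_1 are 1 so no torsion. So H_0 = Z.

H_0 = Z.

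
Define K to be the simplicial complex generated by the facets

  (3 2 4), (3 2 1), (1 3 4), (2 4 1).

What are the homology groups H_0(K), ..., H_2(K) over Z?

Take the total order 1 < 2 < 3 < 4 on the vertex set. Then K (dimension 2) consists of the simplices:

  0-simplices (4): [1], [2], [3], [4]
  1-simplices (6): [1,2], [1,3], [1,4], [2,3], [2,4], [3,4]
  2-simplices (4): [1,2,3], [1,2,4], [1,3,4], [2,3,4]

giving chain groups C_0 ≅ Z^4, C_1 ≅ Z^6, C_2 ≅ Z^4.

The boundary map ∂_1: C_1 → C_0 sends each edge [p,q] (with p < q) to q − p. For instance
  ∂[1,2] = [2] − [1].
The 4×6 boundary matrix has rank 3 and Smith normal form diag(1,1,1).

Boundary ∂_2: C_2 → C_1 acts by ∂[p,q,r] = [q,r] − [p,r] + [p,q]. For instance
  ∂[1,2,3] = [2,3] − [1,3] + [1,2],
  ∂[1,2,4] = [2,4] − [1,4] + [1,2].
The resulting 6×4 matrix has rank 3, and its Smith normal form has invariant factors (1,1,1).

Computing H_k = (kernel of ∂_k) / (image of ∂_{k+1}):

  H_0: rank C_0 − rank ∂_1 = 4 − 3 = 1, and the invariant factors of ∂_1 are all 1, so H_0 ≅ Z.
  H_1: rank ker ∂_1 − rank ∂_2 = (6 − 3) − 3 = 0, and the invariant factors of ∂_2 are all 1, so H_1 ≅ 0.
  H_2: rank ker ∂_2 − rank ∂_3 = (4 − 3) − 0 = 1, and there is no ∂_3, so H_2 ≅ Z.

(K is a triangulation of the 2-sphere S^2.)

H_0 = Z,  H_1 = 0,  H_2 = Z.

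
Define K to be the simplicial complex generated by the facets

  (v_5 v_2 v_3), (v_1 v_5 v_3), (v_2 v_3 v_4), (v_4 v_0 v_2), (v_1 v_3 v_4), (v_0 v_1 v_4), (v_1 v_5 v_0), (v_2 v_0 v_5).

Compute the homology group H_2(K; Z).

Take the total order v_0 < v_1 < v_2 < v_3 < v_4 < v_5 on the vertex set. Then K (dimension 2) consists of the simplices:

  0-simplices (6): [v_0], [v_1], [v_2], [v_3], [v_4], [v_5]
  1-simplices (12): [v_0,v_1], [v_0,v_2], [v_0,v_4], [v_0,v_5], [v_1,v_3], [v_1,v_4], [v_1,v_5], [v_2,v_3], [v_2,v_4], [v_2,v_5], [v_3,v_4], [v_3,v_5]
  2-simplices (8): [v_0,v_1,v_4], [v_0,v_1,v_5], [v_0,v_2,v_4], [v_0,v_2,v_5], [v_1,v_3,v_4], [v_1,v_3,v_5], [v_2,v_3,v_4], [v_2,v_3,v_5]

so the chain groups are C_0 ≅ Z^6, C_1 ≅ Z^12, C_2 ≅ Z^8.

The boundary map ∂_1: C_1 → C_0 sends each edge [p,q] (with p < q) to q − p.
This gives a 6×12 integer matrix of rank 5; reducing to Smith normal form yields diagonal entries (1,1,1,1,1).

Boundary ∂_2: C_2 → C_1 acts by ∂[p,q,r] = [q,r] − [p,r] + [p,q]. For instance
  ∂[v_2,v_3,v_5] = [v_3,v_5] − [v_2,v_5] + [v_2,v_3],
  ∂[v_0,v_2,v_5] = [v_2,v_5] − [v_0,v_5] + [v_0,v_2].
As a 12×8 matrix over Z this has rank 7, with invariant factors (1,1,1,1,1,1,1).

Computing H_k = (kernel of ∂_k) / (image of ∂_{k+1}):

  H_2: rank ker ∂_2 − rank ∂_3 = (8 − 7) − 0 = 1, and there is no ∂_3, so H_2 ≅ Z.

H_2 ≅ Z.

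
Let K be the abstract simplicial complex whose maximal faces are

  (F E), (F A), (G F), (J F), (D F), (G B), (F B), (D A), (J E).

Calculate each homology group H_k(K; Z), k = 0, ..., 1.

We work with the vertex ordering A < B < D < E < F < G < J. The simplices of K, each written with vertices in increasing order, are:

  0-simplices (7): A, B, D, E, F, G, J
  1-simplices (9): AD, AF, BF, BG, DF, EF, EJ, FG, FJ

Hence C_0 ≅ Z^7, C_1 ≅ Z^9.

The boundary map ∂_1: C_1 → C_0 is given by ∂[p,q] = [q] − [p].
The resulting 7×9 matrix has rank 6, and its Smith normal form has invariant factors (1,1,1,1,1,1).

From H_k ≅ ker(∂_k) / im(∂_{k+1}) we obtain:

  H_0: rank C_0 − rank ∂_1 = 7 − 6 = 1, and the invariant factors of ∂_1 are all 1, so H_0 = Z.
  H_1: rank ker ∂_1 − rank ∂_2 = (9 − 6) − 0 = 3, and there is no ∂_2, so H_1 = Z^3.

As a check, the Euler characteristic is 7 − 9 = -2, which agrees with 1 − 3 = -2.
(K is a triangulation of a wedge of 3 circles.)

H_0 ≅ Z,  H_1 ≅ Z^3.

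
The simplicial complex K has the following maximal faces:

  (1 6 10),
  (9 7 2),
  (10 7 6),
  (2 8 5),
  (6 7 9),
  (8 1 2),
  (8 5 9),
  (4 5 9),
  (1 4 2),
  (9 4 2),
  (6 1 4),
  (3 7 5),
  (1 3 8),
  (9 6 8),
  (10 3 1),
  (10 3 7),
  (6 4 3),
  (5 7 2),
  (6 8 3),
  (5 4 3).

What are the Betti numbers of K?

b_0 = 1, b_1 = 1, b_2 = 0.

Fix the vertex order 1 < 2 < 3 < 4 < 5 < 6 < 7 < 8 < 9 < 10 and write every simplex with vertices in increasing order. Then dim K = 2 and the simplices of K are:

  0-simplices (10): [1], [2], [3], [4], [5], [6], [7], [8], [9], [10]
  1-simplices (30): (30 of them)
  2-simplices (20): (20 of them)

so the chain groups are C_0 ≅ Z^10, C_1 ≅ Z^30, C_2 ≅ Z^20.

The boundary map ∂_1: C_1 → C_0 is given by ∂[p,q] = [q] − [p]. For instance
  ∂[3,8] = [8] − [3].
The resulting 10×30 matrix has rank 9, and its Smith normal form has invariant factors (1,1,1,1,1,1,1,1,1).

∂_2: C_2 → C_1 sends each 2-simplex [p,q,r] to [q,r] − [p,r] + [p,q]. For instance
  ∂[4,5,9] = [5,9] − [4,9] + [4,5],
  ∂[5,8,9] = [8,9] − [5,9] + [5,8].
The 30×20 boundary matrix has rank 20 and Smith normal form diag(1,1,1,1,1,1,1,1,1,1,1,1,1,1,1,1,1,1,1,2).

Now H_k = ker ∂_k / im ∂_{k+1}, so:

  H_0: rank C_0 − rank ∂_1 = 10 − 9 = 1, and the invariant factors of ∂_1 are all 1, so H_0 = Z.
  H_1: rank ker ∂_1 − rank ∂_2 = (30 − 9) − 20 = 1, and ∂_2 has invariant factor 2 > 1, so H_1 = Z ⊕ Z/2.
  H_2: rank ker ∂_2 − rank ∂_3 = (20 − 20) − 0 = 0, and there is no ∂_3, so H_2 = 0.

Hence the Betti numbers are b_0 = 1, b_1 = 1, b_2 = 0.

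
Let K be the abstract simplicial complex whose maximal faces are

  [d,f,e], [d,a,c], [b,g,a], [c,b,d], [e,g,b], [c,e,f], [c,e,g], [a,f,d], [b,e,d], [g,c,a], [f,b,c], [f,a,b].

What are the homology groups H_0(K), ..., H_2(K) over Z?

We work with the vertex ordering a < b < c < d < e < f < g. The simplices of K, each written with vertices in increasing order, are:

  0-simplices (7): a, b, c, d, e, f, g
  1-simplices (18): ab, ac, ad, af, ag, bc, bd, be, bf, bg, cd, ce, cf, cg, de, df, ef, eg
  2-simplices (12): abf, abg, acd, acg, adf, bcd, bcf, bde, beg, cef, ceg, def

Hence C_0 ≅ Z^7, C_1 ≅ Z^18, C_2 ≅ Z^12.

∂_1: C_1 → C_0 is given by ∂[p,q] = [q] − [p].
As a 7×18 matrix over Z this has rank 6, with invariant factors (1,1,1,1,1,1).

The boundary map ∂_2: C_2 → C_1 acts by ∂[p,q,r] = [q,r] − [p,r] + [p,q]. For instance
  ∂bde = de − be + bd,
  ∂bcf = cf − bf + bc.
This gives a 18×12 integer matrix of rank 12; reducing to Smith normal form yields diagonal entries (1,1,1,1,1,1,1,1,1,1,1,2).

From H_k ≅ ker(∂_k) / im(∂_{k+1}) we obtain:

  H_0: rank C_0 − rank ∂_1 = 7 − 6 = 1, and the invariant factors of ∂_1 are all 1, so H_0 = Z.
  H_1: rank ker ∂_1 − rank ∂_2 = (18 − 6) − 12 = 0, and ∂_2 has invariant factor 2 > 1, so H_1 = Z_2.
  H_2: rank ker ∂_2 − rank ∂_3 = (12 − 12) − 0 = 0, and there is no ∂_3, so H_2 = 0.

As a check, the Euler characteristic is 7 − 18 + 12 = 1, which agrees with 1 − 0 + 0 = 1.

H_0 ≅ Z,  H_1 ≅ Z_2,  H_2 = 0.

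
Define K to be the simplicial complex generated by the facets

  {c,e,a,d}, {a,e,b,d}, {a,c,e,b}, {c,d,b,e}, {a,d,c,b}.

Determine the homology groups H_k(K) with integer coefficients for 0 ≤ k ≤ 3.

Take the total order a < b < c < d < e on the vertex set. Then K (dimension 3) consists of the simplices:

  0-simplices (5): a, b, c, d, e
  1-simplices (10): ab, ac, ad, ae, bc, bd, be, cd, ce, de
  2-simplices (10): abc, abd, abe, acd, ace, ade, bcd, bce, bde, cde
  3-simplices (5): abcd, abce, abde, acde, bcde

so the chain groups are C_0 ≅ Z^5, C_1 ≅ Z^10, C_2 ≅ Z^10, C_3 ≅ Z^5.

∂_1: C_1 → C_0 sends each edge [p,q] (with p < q) to q − p. For instance
  ∂bc = c − b.
The resulting 5×10 matrix has rank 4, and its Smith normal form has invariant factors (1,1,1,1).

Boundary ∂_2: C_2 → C_1 maps a triangle to the signed sum of its edges. For instance
  ∂abc = bc − ac + ab,
  ∂bde = de − be + bd.
The 10×10 boundary matrix has rank 6 and Smith normal form diag(1,1,1,1,1,1).

Boundary ∂_3: C_3 → C_2 sends each 3-simplex σ to the alternating sum Σ_i (−1)^i (σ with its i-th vertex removed). For instance
  ∂abde = bde − ade + abe − abd,
  ∂abcd = bcd − acd + abd − abc.
The 10×5 boundary matrix has rank 4 and Smith normal form diag(1,1,1,1).

Now H_k = ker ∂_k / im ∂_{k+1}, so:

  H_0: rank C_0 − rank ∂_1 = 5 − 4 = 1, and the invariant factors of ∂_1 are all 1, so H_0 = Z.
  H_1: rank ker ∂_1 − rank ∂_2 = (10 − 4) − 6 = 0, and the invariant factors of ∂_2 are all 1, so H_1 = 0.
  H_2: rank ker ∂_2 − rank ∂_3 = (10 − 6) − 4 = 0, and the invariant factors of ∂_3 are all 1, so H_2 = 0.
  H_3: rank ker ∂_3 − rank ∂_4 = (5 − 4) − 0 = 1, and there is no ∂_4, so H_3 = Z.

H_0 ≅ Z,  H_1 = 0,  H_2 = 0,  H_3 ≅ Z.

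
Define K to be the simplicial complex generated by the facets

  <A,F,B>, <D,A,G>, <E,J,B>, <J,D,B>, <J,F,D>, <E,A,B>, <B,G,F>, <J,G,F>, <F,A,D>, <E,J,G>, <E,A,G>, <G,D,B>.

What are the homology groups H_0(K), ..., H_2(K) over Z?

Order the vertices as A < B < D < E < F < G < J. Listing each simplex with vertices in this order, K has dimension 2 with simplices:

  0-simplices (7): A, B, D, E, F, G, J
  1-simplices (18): AB, AD, AE, AF, AG, BD, BE, BF, BG, BJ, DF, DG, DJ, EG, EJ, FG, FJ, GJ
  2-simplices (12): ABE, ABF, ADF, ADG, AEG, BDG, BDJ, BEJ, BFG, DFJ, EGJ, FGJ

giving chain groups C_0 ≅ Z^7, C_1 ≅ Z^18, C_2 ≅ Z^12.

Boundary ∂_1: C_1 → C_0 sends each edge [p,q] (with p < q) to q − p. For instance
  ∂BJ = J − B.
The resulting 7×18 matrix has rank 6, and its Smith normal form has invariant factors (1,1,1,1,1,1).

The boundary map ∂_2: C_2 → C_1 maps a triangle to the signed sum of its edges. For instance
  ∂FGJ = GJ − FJ + FG,
  ∂BEJ = EJ − BJ + BE.
As a 18×12 matrix over Z this has rank 12, with invariant factors (1,1,1,1,1,1,1,1,1,1,1,2).

From H_k ≅ ker(∂_k) / im(∂_{k+1}) we obtain:

  H_0: rank C_0 − rank ∂_1 = 7 − 6 = 1, and the invariant factors of ∂_1 are all 1, so H_0 ≅ Z.
  H_1: rank ker ∂_1 − rank ∂_2 = (18 − 6) − 12 = 0, and ∂_2 has invariant factor 2 > 1, so H_1 ≅ Z_2.
  H_2: rank ker ∂_2 − rank ∂_3 = (12 − 12) − 0 = 0, and there is no ∂_3, so H_2 ≅ 0.

(K is a triangulation of the real projective plane RP^2.)

H_0 = Z,  H_1 = Z_2,  H_2 = 0.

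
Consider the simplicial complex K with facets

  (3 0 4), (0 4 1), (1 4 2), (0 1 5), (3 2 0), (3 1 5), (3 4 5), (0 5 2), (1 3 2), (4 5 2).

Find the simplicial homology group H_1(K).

H_1 = Z/2Z.

We work with the vertex ordering 0 < 1 < 2 < 3 < 4 < 5. The simplices of K, each written with vertices in increasing order, are:

  0-simplices (6): [0], [1], [2], [3], [4], [5]
  1-simplices (15): [0,1], [0,2], [0,3], [0,4], [0,5], [1,2], [1,3], [1,4], [1,5], [2,3], [2,4], [2,5], [3,4], [3,5], [4,5]
  2-simplices (10): [0,1,4], [0,1,5], [0,2,3], [0,2,5], [0,3,4], [1,2,3], [1,2,4], [1,3,5], [2,4,5], [3,4,5]

Hence C_0 ≅ Z^6, C_1 ≅ Z^15, C_2 ≅ Z^10.

Boundary ∂_1: C_1 → C_0 maps an edge to its endpoints' difference, ∂[p,q] = q − p. For instance
  ∂[0,5] = [5] − [0].
As a 6×15 matrix over Z this has rank 5, with invariant factors (1,1,1,1,1).

∂_2: C_2 → C_1 sends each 2-simplex [p,q,r] to [q,r] − [p,r] + [p,q]. For instance
  ∂[3,4,5] = [4,5] − [3,5] + [3,4],
  ∂[0,2,5] = [2,5] − [0,5] + [0,2].
The resulting 15×10 matrix has rank 10, and its Smith normal form has invariant factors (1,1,1,1,1,1,1,1,1,2).

Computing H_k = (kernel of ∂_k) / (image of ∂_{k+1}):

  H_1: rank ker ∂_1 − rank ∂_2 = (15 − 5) − 10 = 0, and ∂_2 has invariant factor 2 > 1, so H_1 = Z/2Z.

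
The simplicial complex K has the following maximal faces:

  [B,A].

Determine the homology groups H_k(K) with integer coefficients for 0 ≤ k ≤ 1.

We work with the vertex ordering A < B. The simplices of K, each written with vertices in increasing order, are:

  0-simplices (2): A, B
  1-simplices (1): AB

so the chain groups are C_0 ≅ Z^2, C_1 ≅ Z^1.

The boundary map ∂_1: C_1 → C_0 maps an edge to its endpoints' difference, ∂[p,q] = q − p.
The resulting 2×1 matrix has rank 1, and its Smith normal form has invariant factors (1).

Now H_k = ker ∂_k / im ∂_{k+1}, so:

  H_0: rank C_0 − rank ∂_1 = 2 − 1 = 1, and the invariant factors of ∂_1 are all 1, so H_0 = Z.
  H_1: rank ker ∂_1 − rank ∂_2 = (1 − 1) − 0 = 0, and there is no ∂_2, so H_1 = 0.

As a check, the Euler characteristic is 2 − 1 = 1, which agrees with 1 − 0 = 1.
(K is a triangulation of the 1-simplex.)

H_0 = Z,  H_1 = 0.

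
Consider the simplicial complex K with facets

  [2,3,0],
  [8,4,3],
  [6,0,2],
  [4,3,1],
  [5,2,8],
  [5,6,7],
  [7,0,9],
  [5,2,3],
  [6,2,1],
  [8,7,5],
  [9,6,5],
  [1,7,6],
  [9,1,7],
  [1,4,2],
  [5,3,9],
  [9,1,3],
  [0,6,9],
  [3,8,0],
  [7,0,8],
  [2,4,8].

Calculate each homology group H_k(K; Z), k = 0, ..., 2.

K has 10 vertices, 30 edges, 20 triangles.
rank ∂_0 = 0, rank ∂_1 = 9 ⇒ b_0 = 10 − 0 − 9 = 1; all invariant factors of ∂_1 are 1 so no torsion. So H_0 = Z.
rank ∂_1 = 9, rank ∂_2 = 20 ⇒ b_1 = 30 − 9 − 20 = 1; ∂_2 has invariant factor(s) [2] giving torsion. So H_1 = Z ⊕ Z/2.
rank ∂_2 = 20, rank ∂_3 = 0 ⇒ b_2 = 20 − 20 − 0 = 0. So H_2 = 0.

H_0 = Z,  H_1 = Z ⊕ Z/2,  H_2 = 0.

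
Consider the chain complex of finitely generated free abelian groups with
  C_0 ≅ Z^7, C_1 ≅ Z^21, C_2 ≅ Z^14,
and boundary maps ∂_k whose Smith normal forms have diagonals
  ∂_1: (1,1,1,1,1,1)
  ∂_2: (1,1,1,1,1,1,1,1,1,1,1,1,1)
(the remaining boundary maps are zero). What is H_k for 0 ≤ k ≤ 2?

H_0 = Z,  H_1 = Z^2,  H_2 = Z.

H_0: b_0 = 7 − 0 − 6 = 1; torsion from ∂_1 factors > 1: none. So H_0 = Z.
H_1: b_1 = 21 − 6 − 13 = 2; torsion from ∂_2 factors > 1: none. So H_1 = Z^2.
H_2: b_2 = 14 − 13 − 0 = 1; torsion from ∂_3 factors > 1: none. So H_2 = Z.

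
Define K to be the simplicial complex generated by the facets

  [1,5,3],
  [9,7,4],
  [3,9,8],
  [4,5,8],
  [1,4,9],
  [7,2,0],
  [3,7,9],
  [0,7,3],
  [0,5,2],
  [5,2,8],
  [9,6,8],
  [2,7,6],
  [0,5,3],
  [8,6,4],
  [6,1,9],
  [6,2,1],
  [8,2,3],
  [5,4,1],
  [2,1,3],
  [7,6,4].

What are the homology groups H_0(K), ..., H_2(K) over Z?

H_0 = Z,  H_1 = Z ⊕ Z/2Z,  H_2 = 0.

We work with the vertex ordering 0 < 1 < 2 < 3 < 4 < 5 < 6 < 7 < 8 < 9. The simplices of K, each written with vertices in increasing order, are:

  0-simplices (10): [0], [1], [2], [3], [4], [5], [6], [7], [8], [9]
  1-simplices (30): (30 of them)
  2-simplices (20): (20 of them)

giving chain groups C_0 ≅ Z^10, C_1 ≅ Z^30, C_2 ≅ Z^20.

∂_1: C_1 → C_0 maps an edge to its endpoints' difference, ∂[p,q] = q − p. For instance
  ∂[5,8] = [8] − [5].
The resulting 10×30 matrix has rank 9, and its Smith normal form has invariant factors (1,1,1,1,1,1,1,1,1).

The boundary map ∂_2: C_2 → C_1 maps a triangle to the signed sum of its edges. For instance
  ∂[3,8,9] = [8,9] − [3,9] + [3,8],
  ∂[6,8,9] = [8,9] − [6,9] + [6,8].
As a 30×20 matrix over Z this has rank 20, with invariant factors (1,1,1,1,1,1,1,1,1,1,1,1,1,1,1,1,1,1,1,2).

From H_k ≅ ker(∂_k) / im(∂_{k+1}) we obtain:

  H_0: rank C_0 − rank ∂_1 = 10 − 9 = 1, and the invariant factors of ∂_1 are all 1, so H_0 ≅ Z.
  H_1: rank ker ∂_1 − rank ∂_2 = (30 − 9) − 20 = 1, and ∂_2 has invariant factor 2 > 1, so H_1 ≅ Z ⊕ Z/2Z.
  H_2: rank ker ∂_2 − rank ∂_3 = (20 − 20) − 0 = 0, and there is no ∂_3, so H_2 ≅ 0.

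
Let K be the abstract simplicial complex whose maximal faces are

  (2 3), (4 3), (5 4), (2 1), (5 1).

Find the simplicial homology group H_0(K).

We work with the vertex ordering 1 < 2 < 3 < 4 < 5. The simplices of K, each written with vertices in increasing order, are:

  0-simplices (5): [1], [2], [3], [4], [5]
  1-simplices (5): [1,2], [1,5], [2,3], [3,4], [4,5]

so the chain groups are C_0 ≅ Z^5, C_1 ≅ Z^5.

Boundary ∂_1: C_1 → C_0 maps an edge to its endpoints' difference, ∂[p,q] = q − p. For instance
  ∂[1,5] = [5] − [1].
As a 5×5 matrix over Z this has rank 4, with invariant factors (1,1,1,1).

From H_k ≅ ker(∂_k) / im(∂_{k+1}) we obtain:

  H_0: rank C_0 − rank ∂_1 = 5 − 4 = 1, and the invariant factors of ∂_1 are all 1, so H_0 ≅ Z.

H_0 ≅ Z.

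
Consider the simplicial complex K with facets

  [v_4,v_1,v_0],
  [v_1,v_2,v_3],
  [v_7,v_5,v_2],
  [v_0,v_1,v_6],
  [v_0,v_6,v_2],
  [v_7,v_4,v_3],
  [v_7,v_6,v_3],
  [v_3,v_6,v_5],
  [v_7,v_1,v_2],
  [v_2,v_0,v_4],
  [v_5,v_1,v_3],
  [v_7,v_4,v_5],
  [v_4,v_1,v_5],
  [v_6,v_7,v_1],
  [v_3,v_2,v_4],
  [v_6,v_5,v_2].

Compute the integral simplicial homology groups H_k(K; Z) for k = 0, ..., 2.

H_0 ≅ Z,  H_1 ≅ Z^2,  H_2 ≅ Z.

Order the vertices as v_0 < v_1 < v_2 < v_3 < v_4 < v_5 < v_6 < v_7. Listing each simplex with vertices in this order, K has dimension 2 with simplices:

  0-simplices (8): [v_0], [v_1], [v_2], [v_3], [v_4], [v_5], [v_6], [v_7]
  1-simplices (24): (24 of them)
  2-simplices (16): (16 of them)

so the chain groups are C_0 ≅ Z^8, C_1 ≅ Z^24, C_2 ≅ Z^16.

The boundary map ∂_1: C_1 → C_0 is given by ∂[p,q] = [q] − [p].
The resulting 8×24 matrix has rank 7, and its Smith normal form has invariant factors (1,1,1,1,1,1,1).

The boundary map ∂_2: C_2 → C_1 acts by ∂[p,q,r] = [q,r] − [p,r] + [p,q]. For instance
  ∂[v_2,v_3,v_4] = [v_3,v_4] − [v_2,v_4] + [v_2,v_3],
  ∂[v_0,v_2,v_6] = [v_2,v_6] − [v_0,v_6] + [v_0,v_2].
This gives a 24×16 integer matrix of rank 15; reducing to Smith normal form yields diagonal entries (1,1,1,1,1,1,1,1,1,1,1,1,1,1,1).

Computing H_k = (kernel of ∂_k) / (image of ∂_{k+1}):

  H_0: rank C_0 − rank ∂_1 = 8 − 7 = 1, and the invariant factors of ∂_1 are all 1, so H_0 ≅ Z.
  H_1: rank ker ∂_1 − rank ∂_2 = (24 − 7) − 15 = 2, and the invariant factors of ∂_2 are all 1, so H_1 ≅ Z^2.
  H_2: rank ker ∂_2 − rank ∂_3 = (16 − 15) − 0 = 1, and there is no ∂_3, so H_2 ≅ Z.

As a check, the Euler characteristic is 8 − 24 + 16 = 0, which agrees with 1 − 2 + 1 = 0.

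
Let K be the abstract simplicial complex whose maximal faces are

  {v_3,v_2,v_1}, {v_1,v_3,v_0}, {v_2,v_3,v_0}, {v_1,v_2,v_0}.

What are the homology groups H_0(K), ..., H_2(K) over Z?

We work with the vertex ordering v_0 < v_1 < v_2 < v_3. The simplices of K, each written with vertices in increasing order, are:

  0-simplices (4): [v_0], [v_1], [v_2], [v_3]
  1-simplices (6): [v_0,v_1], [v_0,v_2], [v_0,v_3], [v_1,v_2], [v_1,v_3], [v_2,v_3]
  2-simplices (4): [v_0,v_1,v_2], [v_0,v_1,v_3], [v_0,v_2,v_3], [v_1,v_2,v_3]

Hence C_0 ≅ Z^4, C_1 ≅ Z^6, C_2 ≅ Z^4.

The boundary map ∂_1: C_1 → C_0 sends each edge [p,q] (with p < q) to q − p.
This gives a 4×6 integer matrix of rank 3; reducing to Smith normal form yields diagonal entries (1,1,1).

∂_2: C_2 → C_1 maps a triangle to the signed sum of its edges. For instance
  ∂[v_0,v_2,v_3] = [v_2,v_3] − [v_0,v_3] + [v_0,v_2],
  ∂[v_0,v_1,v_2] = [v_1,v_2] − [v_0,v_2] + [v_0,v_1].
The resulting 6×4 matrix has rank 3, and its Smith normal form has invariant factors (1,1,1).

Reading off H_k = ker ∂_k / im ∂_{k+1}:

  H_0: rank C_0 − rank ∂_1 = 4 − 3 = 1, and the invariant factors of ∂_1 are all 1, so H_0 ≅ Z.
  H_1: rank ker ∂_1 − rank ∂_2 = (6 − 3) − 3 = 0, and the invariant factors of ∂_2 are all 1, so H_1 ≅ 0.
  H_2: rank ker ∂_2 − rank ∂_3 = (4 − 3) − 0 = 1, and there is no ∂_3, so H_2 ≅ Z.

As a check, the Euler characteristic is 4 − 6 + 4 = 2, which agrees with 1 − 0 + 1 = 2.
(K is a triangulation of the 2-sphere S^2.)

H_0 = Z,  H_1 = 0,  H_2 = Z.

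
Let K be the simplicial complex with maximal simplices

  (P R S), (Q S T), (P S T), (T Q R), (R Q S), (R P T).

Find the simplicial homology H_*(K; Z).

We work with the vertex ordering P < Q < R < S < T. The simplices of K, each written with vertices in increasing order, are:

  0-simplices (5): P, Q, R, S, T
  1-simplices (9): PR, PS, PT, QR, QS, QT, RS, RT, ST
  2-simplices (6): PRS, PRT, PST, QRS, QRT, QST

giving chain groups C_0 ≅ Z^5, C_1 ≅ Z^9, C_2 ≅ Z^6.

The boundary map ∂_1: C_1 → C_0 sends each edge [p,q] (with p < q) to q − p. For instance
  ∂QT = T − Q.
The 5×9 boundary matrix has rank 4 and Smith normal form diag(1,1,1,1).

∂_2: C_2 → C_1 acts by ∂[p,q,r] = [q,r] − [p,r] + [p,q]. For instance
  ∂PST = ST − PT + PS,
  ∂QST = ST − QT + QS.
The resulting 9×6 matrix has rank 5, and its Smith normal form has invariant factors (1,1,1,1,1).

From H_k ≅ ker(∂_k) / im(∂_{k+1}) we obtain:

  H_0: rank C_0 − rank ∂_1 = 5 − 4 = 1, and the invariant factors of ∂_1 are all 1, so H_0 ≅ Z.
  H_1: rank ker ∂_1 − rank ∂_2 = (9 − 4) − 5 = 0, and the invariant factors of ∂_2 are all 1, so H_1 ≅ 0.
  H_2: rank ker ∂_2 − rank ∂_3 = (6 − 5) − 0 = 1, and there is no ∂_3, so H_2 ≅ Z.

As a check, the Euler characteristic is 5 − 9 + 6 = 2, which agrees with 1 − 0 + 1 = 2.

H_0 ≅ Z,  H_1 = 0,  H_2 ≅ Z.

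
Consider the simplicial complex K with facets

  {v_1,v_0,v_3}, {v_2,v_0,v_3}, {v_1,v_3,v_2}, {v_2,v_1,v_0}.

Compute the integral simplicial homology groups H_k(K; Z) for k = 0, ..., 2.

Take the total order v_0 < v_1 < v_2 < v_3 on the vertex set. Then K (dimension 2) consists of the simplices:

  0-simplices (4): [v_0], [v_1], [v_2], [v_3]
  1-simplices (6): [v_0,v_1], [v_0,v_2], [v_0,v_3], [v_1,v_2], [v_1,v_3], [v_2,v_3]
  2-simplices (4): [v_0,v_1,v_2], [v_0,v_1,v_3], [v_0,v_2,v_3], [v_1,v_2,v_3]

giving chain groups C_0 ≅ Z^4, C_1 ≅ Z^6, C_2 ≅ Z^4.

∂_1: C_1 → C_0 sends each edge [p,q] (with p < q) to q − p. For instance
  ∂[v_0,v_3] = [v_3] − [v_0].
The 4×6 boundary matrix has rank 3 and Smith normal form diag(1,1,1).

∂_2: C_2 → C_1 maps a triangle to the signed sum of its edges. For instance
  ∂[v_0,v_2,v_3] = [v_2,v_3] − [v_0,v_3] + [v_0,v_2],
  ∂[v_1,v_2,v_3] = [v_2,v_3] − [v_1,v_3] + [v_1,v_2].
The 6×4 boundary matrix has rank 3 and Smith normal form diag(1,1,1).

Computing H_k = (kernel of ∂_k) / (image of ∂_{k+1}):

  H_0: rank C_0 − rank ∂_1 = 4 − 3 = 1, and the invariant factors of ∂_1 are all 1, so H_0 = Z.
  H_1: rank ker ∂_1 − rank ∂_2 = (6 − 3) − 3 = 0, and the invariant factors of ∂_2 are all 1, so H_1 = 0.
  H_2: rank ker ∂_2 − rank ∂_3 = (4 − 3) − 0 = 1, and there is no ∂_3, so H_2 = Z.

As a check, the Euler characteristic is 4 − 6 + 4 = 2, which agrees with 1 − 0 + 1 = 2.

H_0 ≅ Z,  H_1 = 0,  H_2 ≅ Z.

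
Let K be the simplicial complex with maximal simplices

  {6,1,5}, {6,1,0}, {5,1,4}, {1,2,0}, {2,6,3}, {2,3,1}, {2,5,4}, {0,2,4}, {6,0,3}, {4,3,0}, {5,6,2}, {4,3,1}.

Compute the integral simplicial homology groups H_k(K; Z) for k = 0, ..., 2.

H_0 ≅ Z,  H_1 ≅ Z/2,  H_2 = 0.

Order the vertices as 0 < 1 < 2 < 3 < 4 < 5 < 6. Listing each simplex with vertices in this order, K has dimension 2 with simplices:

  0-simplices (7): [0], [1], [2], [3], [4], [5], [6]
  1-simplices (18): [0,1], [0,2], [0,3], [0,4], [0,6], [1,2], [1,3], [1,4], [1,5], [1,6], [2,3], [2,4], [2,5], [2,6], [3,4], [3,6], [4,5], [5,6]
  2-simplices (12): [0,1,2], [0,1,6], [0,2,4], [0,3,4], [0,3,6], [1,2,3], [1,3,4], [1,4,5], [1,5,6], [2,3,6], [2,4,5], [2,5,6]

giving chain groups C_0 ≅ Z^7, C_1 ≅ Z^18, C_2 ≅ Z^12.

The boundary map ∂_1: C_1 → C_0 is given by ∂[p,q] = [q] − [p].
The resulting 7×18 matrix has rank 6, and its Smith normal form has invariant factors (1,1,1,1,1,1).

The boundary map ∂_2: C_2 → C_1 maps a triangle to the signed sum of its edges. For instance
  ∂[0,1,2] = [1,2] − [0,2] + [0,1],
  ∂[0,1,6] = [1,6] − [0,6] + [0,1].
The 18×12 boundary matrix has rank 12 and Smith normal form diag(1,1,1,1,1,1,1,1,1,1,1,2).

Computing H_k = (kernel of ∂_k) / (image of ∂_{k+1}):

  H_0: rank C_0 − rank ∂_1 = 7 − 6 = 1, and the invariant factors of ∂_1 are all 1, so H_0 = Z.
  H_1: rank ker ∂_1 − rank ∂_2 = (18 − 6) − 12 = 0, and ∂_2 has invariant factor 2 > 1, so H_1 = Z/2.
  H_2: rank ker ∂_2 − rank ∂_3 = (12 − 12) − 0 = 0, and there is no ∂_3, so H_2 = 0.

(K is a triangulation of the real projective plane RP^2.)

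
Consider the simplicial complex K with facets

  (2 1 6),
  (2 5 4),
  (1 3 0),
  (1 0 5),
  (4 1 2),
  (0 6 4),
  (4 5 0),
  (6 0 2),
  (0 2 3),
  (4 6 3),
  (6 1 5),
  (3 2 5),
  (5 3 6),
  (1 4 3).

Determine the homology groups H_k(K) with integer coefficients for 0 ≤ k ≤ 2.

Fix the vertex order 0 < 1 < 2 < 3 < 4 < 5 < 6 and write every simplex with vertices in increasing order. Then dim K = 2 and the simplices of K are:

  0-simplices (7): [0], [1], [2], [3], [4], [5], [6]
  1-simplices (21): [0,1], [0,2], [0,3], [0,4], [0,5], [0,6], [1,2], [1,3], [1,4], [1,5], [1,6], [2,3], [2,4], [2,5], [2,6], [3,4], [3,5], [3,6], [4,5], [4,6], [5,6]
  2-simplices (14): [0,1,3], [0,1,5], [0,2,3], [0,2,6], [0,4,5], [0,4,6], [1,2,4], [1,2,6], [1,3,4], [1,5,6], [2,3,5], [2,4,5], [3,4,6], [3,5,6]

so the chain groups are C_0 ≅ Z^7, C_1 ≅ Z^21, C_2 ≅ Z^14.

∂_1: C_1 → C_0 sends each edge [p,q] (with p < q) to q − p.
As a 7×21 matrix over Z this has rank 6, with invariant factors (1,1,1,1,1,1).

Boundary ∂_2: C_2 → C_1 maps a triangle to the signed sum of its edges. For instance
  ∂[1,2,4] = [2,4] − [1,4] + [1,2],
  ∂[1,3,4] = [3,4] − [1,4] + [1,3].
The 21×14 boundary matrix has rank 13 and Smith normal form diag(1,1,1,1,1,1,1,1,1,1,1,1,1).

Now H_k = ker ∂_k / im ∂_{k+1}, so:

  H_0: rank C_0 − rank ∂_1 = 7 − 6 = 1, and the invariant factors of ∂_1 are all 1, so H_0 ≅ Z.
  H_1: rank ker ∂_1 − rank ∂_2 = (21 − 6) − 13 = 2, and the invariant factors of ∂_2 are all 1, so H_1 ≅ Z^2.
  H_2: rank ker ∂_2 − rank ∂_3 = (14 − 13) − 0 = 1, and there is no ∂_3, so H_2 ≅ Z.

As a check, the Euler characteristic is 7 − 21 + 14 = 0, which agrees with 1 − 2 + 1 = 0.

H_0 ≅ Z,  H_1 ≅ Z^2,  H_2 ≅ Z.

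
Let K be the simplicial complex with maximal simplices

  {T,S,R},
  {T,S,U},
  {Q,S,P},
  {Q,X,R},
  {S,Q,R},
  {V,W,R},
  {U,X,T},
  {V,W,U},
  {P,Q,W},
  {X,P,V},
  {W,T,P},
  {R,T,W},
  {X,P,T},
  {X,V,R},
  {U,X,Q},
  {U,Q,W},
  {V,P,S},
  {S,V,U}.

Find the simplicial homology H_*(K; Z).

We work with the vertex ordering P < Q < R < S < T < U < V < W < X. The simplices of K, each written with vertices in increasing order, are:

  0-simplices (9): P, Q, R, S, T, U, V, W, X
  1-simplices (27): PQ, PS, PT, PV, PW, PX, QR, QS, QU, QW, QX, RS, RT, RV, RW, RX, ST, SU, SV, TU, TW, TX, UV, UW, UX, VW, VX
  2-simplices (18): PQS, PQW, PSV, PTW, PTX, PVX, QRS, QRX, QUW, QUX, RST, RTW, RVW, RVX, STU, SUV, TUX, UVW

so the chain groups are C_0 ≅ Z^9, C_1 ≅ Z^27, C_2 ≅ Z^18.

∂_1: C_1 → C_0 is given by ∂[p,q] = [q] − [p].
The resulting 9×27 matrix has rank 8, and its Smith normal form has invariant factors (1,1,1,1,1,1,1,1).

∂_2: C_2 → C_1 sends each 2-simplex [p,q,r] to [q,r] − [p,r] + [p,q]. For instance
  ∂PVX = VX − PX + PV,
  ∂SUV = UV − SV + SU.
As a 27×18 matrix over Z this has rank 17, with invariant factors (1,1,1,1,1,1,1,1,1,1,1,1,1,1,1,1,1).

From H_k ≅ ker(∂_k) / im(∂_{k+1}) we obtain:

  H_0: rank C_0 − rank ∂_1 = 9 − 8 = 1, and the invariant factors of ∂_1 are all 1, so H_0 = Z.
  H_1: rank ker ∂_1 − rank ∂_2 = (27 − 8) − 17 = 2, and the invariant factors of ∂_2 are all 1, so H_1 = Z^2.
  H_2: rank ker ∂_2 − rank ∂_3 = (18 − 17) − 0 = 1, and there is no ∂_3, so H_2 = Z.

H_0 = Z,  H_1 = Z^2,  H_2 = Z.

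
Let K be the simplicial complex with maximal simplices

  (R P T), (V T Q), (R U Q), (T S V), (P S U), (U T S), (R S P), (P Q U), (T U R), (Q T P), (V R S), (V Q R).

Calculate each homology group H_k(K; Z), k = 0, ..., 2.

Fix the vertex order P < Q < R < S < T < U < V and write every simplex with vertices in increasing order. Then dim K = 2 and the simplices of K are:

  0-simplices (7): P, Q, R, S, T, U, V
  1-simplices (18): PQ, PR, PS, PT, PU, QR, QT, QU, QV, RS, RT, RU, RV, ST, SU, SV, TU, TV
  2-simplices (12): PQT, PQU, PRS, PRT, PSU, QRU, QRV, QTV, RSV, RTU, STU, STV

Hence C_0 ≅ Z^7, C_1 ≅ Z^18, C_2 ≅ Z^12.

Boundary ∂_1: C_1 → C_0 maps an edge to its endpoints' difference, ∂[p,q] = q − p.
The 7×18 boundary matrix has rank 6 and Smith normal form diag(1,1,1,1,1,1).

∂_2: C_2 → C_1 maps a triangle to the signed sum of its edges. For instance
  ∂PQU = QU − PU + PQ,
  ∂PSU = SU − PU + PS.
This gives a 18×12 integer matrix of rank 12; reducing to Smith normal form yields diagonal entries (1,1,1,1,1,1,1,1,1,1,1,2).

Reading off H_k = ker ∂_k / im ∂_{k+1}:

  H_0: rank C_0 − rank ∂_1 = 7 − 6 = 1, and the invariant factors of ∂_1 are all 1, so H_0 ≅ Z.
  H_1: rank ker ∂_1 − rank ∂_2 = (18 − 6) − 12 = 0, and ∂_2 has invariant factor 2 > 1, so H_1 ≅ Z/2.
  H_2: rank ker ∂_2 − rank ∂_3 = (12 − 12) − 0 = 0, and there is no ∂_3, so H_2 ≅ 0.

As a check, the Euler characteristic is 7 − 18 + 12 = 1, which agrees with 1 − 0 + 0 = 1.

H_0 ≅ Z,  H_1 ≅ Z/2,  H_2 = 0.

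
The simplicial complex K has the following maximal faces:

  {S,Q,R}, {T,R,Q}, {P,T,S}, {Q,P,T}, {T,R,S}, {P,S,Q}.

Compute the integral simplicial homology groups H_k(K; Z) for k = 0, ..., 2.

K has 5 vertices, 9 edges, 6 triangles.
rank ∂_0 = 0, rank ∂_1 = 4 ⇒ b_0 = 5 − 0 − 4 = 1; all invariant factors of ∂_1 are 1 so no torsion. So H_0 ≅ Z.
rank ∂_1 = 4, rank ∂_2 = 5 ⇒ b_1 = 9 − 4 − 5 = 0; all invariant factors of ∂_2 are 1 so no torsion. So H_1 ≅ 0.
rank ∂_2 = 5, rank ∂_3 = 0 ⇒ b_2 = 6 − 5 − 0 = 1. So H_2 ≅ Z.

H_0 = Z,  H_1 = 0,  H_2 = Z.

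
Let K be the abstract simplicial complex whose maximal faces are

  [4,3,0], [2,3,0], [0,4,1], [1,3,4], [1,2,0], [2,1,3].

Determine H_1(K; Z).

H_1 = 0.

We work with the vertex ordering 0 < 1 < 2 < 3 < 4. The simplices of K, each written with vertices in increasing order, are:

  0-simplices (5): [0], [1], [2], [3], [4]
  1-simplices (9): [0,1], [0,2], [0,3], [0,4], [1,2], [1,3], [1,4], [2,3], [3,4]
  2-simplices (6): [0,1,2], [0,1,4], [0,2,3], [0,3,4], [1,2,3], [1,3,4]

Hence C_0 ≅ Z^5, C_1 ≅ Z^9, C_2 ≅ Z^6.

∂_1: C_1 → C_0 maps an edge to its endpoints' difference, ∂[p,q] = q − p.
As a 5×9 matrix over Z this has rank 4, with invariant factors (1,1,1,1).

Boundary ∂_2: C_2 → C_1 maps a triangle to the signed sum of its edges. For instance
  ∂[0,3,4] = [3,4] − [0,4] + [0,3],
  ∂[1,3,4] = [3,4] − [1,4] + [1,3].
The 9×6 boundary matrix has rank 5 and Smith normal form diag(1,1,1,1,1).

From H_k ≅ ker(∂_k) / im(∂_{k+1}) we obtain:

  H_1: rank ker ∂_1 − rank ∂_2 = (9 − 4) − 5 = 0, and the invariant factors of ∂_2 are all 1, so H_1 = 0.

(K is a triangulation of the 2-sphere S^2.)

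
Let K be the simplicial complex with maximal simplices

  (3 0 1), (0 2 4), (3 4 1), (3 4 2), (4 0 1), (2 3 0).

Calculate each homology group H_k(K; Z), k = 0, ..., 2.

H_0 = Z,  H_1 = 0,  H_2 = Z.

Take the total order 0 < 1 < 2 < 3 < 4 on the vertex set. Then K (dimension 2) consists of the simplices:

  0-simplices (5): [0], [1], [2], [3], [4]
  1-simplices (9): [0,1], [0,2], [0,3], [0,4], [1,3], [1,4], [2,3], [2,4], [3,4]
  2-simplices (6): [0,1,3], [0,1,4], [0,2,3], [0,2,4], [1,3,4], [2,3,4]

Hence C_0 ≅ Z^5, C_1 ≅ Z^9, C_2 ≅ Z^6.

∂_1: C_1 → C_0 maps an edge to its endpoints' difference, ∂[p,q] = q − p.
The resulting 5×9 matrix has rank 4, and its Smith normal form has invariant factors (1,1,1,1).

The boundary map ∂_2: C_2 → C_1 maps a triangle to the signed sum of its edges. For instance
  ∂[0,2,3] = [2,3] − [0,3] + [0,2],
  ∂[0,1,3] = [1,3] − [0,3] + [0,1].
The 9×6 boundary matrix has rank 5 and Smith normal form diag(1,1,1,1,1).

Now H_k = ker ∂_k / im ∂_{k+1}, so:

  H_0: rank C_0 − rank ∂_1 = 5 − 4 = 1, and the invariant factors of ∂_1 are all 1, so H_0 = Z.
  H_1: rank ker ∂_1 − rank ∂_2 = (9 − 4) − 5 = 0, and the invariant factors of ∂_2 are all 1, so H_1 = 0.
  H_2: rank ker ∂_2 − rank ∂_3 = (6 − 5) − 0 = 1, and there is no ∂_3, so H_2 = Z.

(K is a triangulation of the 2-sphere S^2.)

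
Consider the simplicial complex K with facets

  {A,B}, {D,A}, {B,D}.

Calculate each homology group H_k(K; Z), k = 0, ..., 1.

Take the total order A < B < D on the vertex set. Then K (dimension 1) consists of the simplices:

  0-simplices (3): A, B, D
  1-simplices (3): AB, AD, BD

Hence C_0 ≅ Z^3, C_1 ≅ Z^3.

∂_1: C_1 → C_0 is given by ∂[p,q] = [q] − [p].
This gives a 3×3 integer matrix of rank 2; reducing to Smith normal form yields diagonal entries (1,1).

Reading off H_k = ker ∂_k / im ∂_{k+1}:

  H_0: rank C_0 − rank ∂_1 = 3 − 2 = 1, and the invariant factors of ∂_1 are all 1, so H_0 ≅ Z.
  H_1: rank ker ∂_1 − rank ∂_2 = (3 − 2) − 0 = 1, and there is no ∂_2, so H_1 ≅ Z.

As a check, the Euler characteristic is 3 − 3 = 0, which agrees with 1 − 1 = 0.

H_0 = Z,  H_1 = Z.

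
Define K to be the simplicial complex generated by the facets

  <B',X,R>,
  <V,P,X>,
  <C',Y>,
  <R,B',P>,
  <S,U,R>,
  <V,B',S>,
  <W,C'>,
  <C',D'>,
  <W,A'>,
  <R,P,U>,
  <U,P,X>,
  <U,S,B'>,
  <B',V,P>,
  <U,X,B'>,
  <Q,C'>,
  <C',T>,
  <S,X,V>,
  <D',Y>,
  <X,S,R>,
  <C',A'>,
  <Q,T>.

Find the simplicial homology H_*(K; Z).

Fix the vertex order P < Q < R < S < T < U < V < W < X < Y < A' < B' < C' < D' and write every simplex with vertices in increasing order. Then dim K = 2 and the simplices of K are:

  0-simplices (14): [P], [Q], [R], [S], [T], [U], [V], [W], [X], [Y], [A'], [B'], [C'], [D']
  1-simplices (27): (27 of them)
  2-simplices (12): [P,R,U], [P,R,B'], [P,U,X], [P,V,X], [P,V,B'], [R,S,U], [R,S,X], [R,X,B'], [S,U,B'], [S,V,X], [S,V,B'], [U,X,B']

giving chain groups C_0 ≅ Z^14, C_1 ≅ Z^27, C_2 ≅ Z^12.

Boundary ∂_1: C_1 → C_0 is given by ∂[p,q] = [q] − [p]. For instance
  ∂[U,B'] = [B'] − [U].
The resulting 14×27 matrix has rank 12, and its Smith normal form has invariant factors (1,1,1,1,1,1,1,1,1,1,1,1).

∂_2: C_2 → C_1 sends each 2-simplex [p,q,r] to [q,r] − [p,r] + [p,q]. For instance
  ∂[R,X,B'] = [X,B'] − [R,B'] + [R,X],
  ∂[P,V,X] = [V,X] − [P,X] + [P,V].
This gives a 27×12 integer matrix of rank 12; reducing to Smith normal form yields diagonal entries (1,1,1,1,1,1,1,1,1,1,1,2).

Reading off H_k = ker ∂_k / im ∂_{k+1}:

  H_0: rank C_0 − rank ∂_1 = 14 − 12 = 2, and the invariant factors of ∂_1 are all 1, so H_0 = Z^2.
  H_1: rank ker ∂_1 − rank ∂_2 = (27 − 12) − 12 = 3, and ∂_2 has invariant factor 2 > 1, so H_1 = Z^3 × Z/2.
  H_2: rank ker ∂_2 − rank ∂_3 = (12 − 12) − 0 = 0, and there is no ∂_3, so H_2 = 0.

(K is a triangulation of the disjoint union of a wedge of 3 circles and the real projective plane RP^2.)

H_0 ≅ Z^2,  H_1 ≅ Z^3 × Z/2,  H_2 = 0.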